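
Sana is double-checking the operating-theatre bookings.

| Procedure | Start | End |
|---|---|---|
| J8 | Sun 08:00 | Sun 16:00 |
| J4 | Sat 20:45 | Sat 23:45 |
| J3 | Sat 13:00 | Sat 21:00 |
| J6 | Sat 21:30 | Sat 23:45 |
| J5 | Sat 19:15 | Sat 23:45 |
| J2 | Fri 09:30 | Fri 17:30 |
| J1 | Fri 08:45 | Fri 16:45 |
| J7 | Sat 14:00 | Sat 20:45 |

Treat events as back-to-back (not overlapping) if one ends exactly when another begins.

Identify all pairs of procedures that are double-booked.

J1 & J2, J3 & J4, J3 & J5, J3 & J7, J4 & J5, J4 & J6, J5 & J6, J5 & J7

Check each pair: they overlap iff neither finishes before the other starts.
Sorted by start: J1, J2, J3, J7, J5, J4, J6, J8.
J2 starts before J1 ends → J1 and J2 overlap.
J3 starts after J1 ends — done with J1.
J3 starts after J2 ends — done with J2.
J7 starts before J3 ends → J3 and J7 overlap.
J5 starts before J3 ends → J3 and J5 overlap.
J4 starts before J3 ends → J3 and J4 overlap.
J6 starts after J3 ends — done with J3.
J5 starts before J7 ends → J7 and J5 overlap.
J4 starts exactly when J7 ends (back-to-back, no overlap) — done with J7.
J4 starts before J5 ends → J5 and J4 overlap.
J6 starts before J5 ends → J5 and J6 overlap.
J8 starts after J5 ends.
J6 starts before J4 ends → J4 and J6 overlap.
J8 starts after J4 ends.
J8 starts after J6 ends.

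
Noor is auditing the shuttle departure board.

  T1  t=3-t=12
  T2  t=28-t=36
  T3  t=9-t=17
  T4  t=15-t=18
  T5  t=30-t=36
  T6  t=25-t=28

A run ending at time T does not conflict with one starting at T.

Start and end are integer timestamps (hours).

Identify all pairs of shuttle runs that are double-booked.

Sorted by start: T1, T3, T4, T6, T2, T5.
T3 starts before T1 ends → T1 and T3 overlap.
T4 starts after T1 ends — done with T1.
T4 starts before T3 ends → T3 and T4 overlap.
T6 starts after T3 ends — done with T3.
T6 starts after T4 ends — done with T4.
T2 starts exactly when T6 ends (back-to-back, no overlap) — done with T6.
T5 starts before T2 ends → T2 and T5 overlap.

T1 & T3, T2 & T5, T3 & T4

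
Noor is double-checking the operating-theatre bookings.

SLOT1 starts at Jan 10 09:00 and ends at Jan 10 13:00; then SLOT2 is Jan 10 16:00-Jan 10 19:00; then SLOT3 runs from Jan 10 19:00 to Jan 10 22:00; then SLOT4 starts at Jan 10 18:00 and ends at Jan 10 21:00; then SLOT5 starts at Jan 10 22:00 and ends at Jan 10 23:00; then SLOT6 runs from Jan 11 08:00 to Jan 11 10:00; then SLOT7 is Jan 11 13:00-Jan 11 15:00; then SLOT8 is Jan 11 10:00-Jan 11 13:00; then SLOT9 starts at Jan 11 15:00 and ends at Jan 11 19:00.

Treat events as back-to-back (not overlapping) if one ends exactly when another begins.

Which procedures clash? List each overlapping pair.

Sorted by start: SLOT1, SLOT2, SLOT4, SLOT3, SLOT5, SLOT6, SLOT8, SLOT7, SLOT9.
SLOT2 starts after SLOT1 ends — done with SLOT1.
SLOT4 starts before SLOT2 ends → SLOT2 and SLOT4 overlap.
SLOT3 starts exactly when SLOT2 ends (back-to-back, no overlap) — done with SLOT2.
SLOT3 starts before SLOT4 ends → SLOT4 and SLOT3 overlap.
SLOT5 starts after SLOT4 ends — done with SLOT4.
SLOT5 starts exactly when SLOT3 ends (back-to-back, no overlap) — done with SLOT3.
SLOT6 starts after SLOT5 ends — done with SLOT5.
SLOT8 starts exactly when SLOT6 ends (back-to-back, no overlap) — done with SLOT6.
SLOT7 starts exactly when SLOT8 ends (back-to-back, no overlap) — done with SLOT8.
SLOT9 starts exactly when SLOT7 ends (back-to-back, no overlap).

SLOT2 & SLOT4, SLOT3 & SLOT4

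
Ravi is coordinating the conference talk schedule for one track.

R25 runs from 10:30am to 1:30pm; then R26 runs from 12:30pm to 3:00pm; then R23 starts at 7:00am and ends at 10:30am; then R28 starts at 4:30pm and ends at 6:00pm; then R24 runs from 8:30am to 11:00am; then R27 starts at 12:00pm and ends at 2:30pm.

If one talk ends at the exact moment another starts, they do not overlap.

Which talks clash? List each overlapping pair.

Sorted by start: R23, R24, R25, R27, R26, R28.
R24 starts before R23 ends → R23 and R24 overlap.
R25 starts exactly when R23 ends (back-to-back, no overlap), so R23 has no further overlaps.
R25 starts before R24 ends → R24 and R25 overlap.
R27 starts after R24 ends, so R24 has no further overlaps.
R27 starts before R25 ends → R25 and R27 overlap.
R26 starts before R25 ends → R25 and R26 overlap.
R28 starts after R25 ends.
R26 starts before R27 ends → R27 and R26 overlap.
R28 starts after R27 ends.
R28 starts after R26 ends.

R23 & R24, R24 & R25, R25 & R26, R25 & R27, R26 & R27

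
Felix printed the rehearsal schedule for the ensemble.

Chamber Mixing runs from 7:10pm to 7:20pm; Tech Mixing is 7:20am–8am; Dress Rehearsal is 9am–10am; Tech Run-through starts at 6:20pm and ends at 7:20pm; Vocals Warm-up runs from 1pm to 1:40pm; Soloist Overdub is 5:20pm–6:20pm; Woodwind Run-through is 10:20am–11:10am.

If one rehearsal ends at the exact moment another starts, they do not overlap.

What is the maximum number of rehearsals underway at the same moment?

2

Sweep the timeline, counting +1 at each start and −1 at each end (ends before starts at a tie):
7:20am start Tech Mixing → 1
8am end Tech Mixing → 0
9am start Dress Rehearsal → 1
10am end Dress Rehearsal → 0
10:20am start Woodwind Run-through → 1
11:10am end Woodwind Run-through → 0
1pm start Vocals Warm-up → 1
1:40pm end Vocals Warm-up → 0
5:20pm start Soloist Overdub → 1
6:20pm end Soloist Overdub → 0
6:20pm start Tech Run-through → 1
7:10pm start Chamber Mixing → 2
7:20pm end Chamber Mixing → 1
7:20pm end Tech Run-through → 0
Peak is 2, at 7:10pm (Chamber Mixing, Tech Run-through).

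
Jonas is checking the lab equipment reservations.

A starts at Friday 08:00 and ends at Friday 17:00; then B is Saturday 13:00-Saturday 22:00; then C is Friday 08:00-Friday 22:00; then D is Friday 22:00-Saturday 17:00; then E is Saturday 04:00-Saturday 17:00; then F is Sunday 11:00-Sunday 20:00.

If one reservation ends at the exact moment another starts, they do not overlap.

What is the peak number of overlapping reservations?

3

Sort all start/end points and keep a running count:
Friday 08:00 start A → 1
Friday 08:00 start C → 2
Friday 17:00 end A → 1
Friday 22:00 end C → 0
Friday 22:00 start D → 1
Saturday 04:00 start E → 2
Saturday 13:00 start B → 3
Saturday 17:00 end D → 2
Saturday 17:00 end E → 1
Saturday 22:00 end B → 0
Sunday 11:00 start F → 1
Sunday 20:00 end F → 0
Peak is 3, at Saturday 13:00 (B, D, E).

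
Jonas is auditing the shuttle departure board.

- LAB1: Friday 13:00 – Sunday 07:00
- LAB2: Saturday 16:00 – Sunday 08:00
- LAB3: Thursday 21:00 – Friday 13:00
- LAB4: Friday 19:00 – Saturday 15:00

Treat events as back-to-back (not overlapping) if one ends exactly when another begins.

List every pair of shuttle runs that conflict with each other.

LAB1 & LAB2, LAB1 & LAB4

Sorted by start: LAB3, LAB1, LAB4, LAB2.
LAB1 starts exactly when LAB3 ends (back-to-back, no overlap), so nothing later overlaps LAB3 either.
LAB4 starts before LAB1 ends → LAB1 and LAB4 overlap.
LAB2 starts before LAB1 ends → LAB1 and LAB2 overlap.
LAB2 starts after LAB4 ends.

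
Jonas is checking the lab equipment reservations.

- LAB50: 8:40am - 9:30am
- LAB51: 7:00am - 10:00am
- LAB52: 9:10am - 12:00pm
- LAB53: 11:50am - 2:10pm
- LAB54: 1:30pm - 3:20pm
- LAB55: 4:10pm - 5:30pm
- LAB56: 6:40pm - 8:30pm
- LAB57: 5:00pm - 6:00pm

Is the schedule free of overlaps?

No

Sorted by start: LAB51, LAB50, LAB52, LAB53, LAB54, LAB55, LAB57, LAB56.
LAB50 starts before LAB51 ends → LAB51 and LAB50 overlap.
That's a conflict, so the schedule is not conflict-free.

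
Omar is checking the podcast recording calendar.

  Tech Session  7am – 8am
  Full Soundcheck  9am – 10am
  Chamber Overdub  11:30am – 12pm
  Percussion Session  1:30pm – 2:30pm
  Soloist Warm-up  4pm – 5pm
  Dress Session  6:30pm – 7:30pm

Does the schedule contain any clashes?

No

Sorted by start: Tech Session, Full Soundcheck, Chamber Overdub, Percussion Session, Soloist Warm-up, Dress Session.
Full Soundcheck starts after Tech Session ends, so Tech Session has no further overlaps.
Chamber Overdub starts after Full Soundcheck ends, so Full Soundcheck has no further overlaps.
Percussion Session starts after Chamber Overdub ends, so Chamber Overdub has no further overlaps.
Soloist Warm-up starts after Percussion Session ends, so Percussion Session has no further overlaps.
Dress Session starts after Soloist Warm-up ends.
Every pair is clear; the schedule has no overlaps.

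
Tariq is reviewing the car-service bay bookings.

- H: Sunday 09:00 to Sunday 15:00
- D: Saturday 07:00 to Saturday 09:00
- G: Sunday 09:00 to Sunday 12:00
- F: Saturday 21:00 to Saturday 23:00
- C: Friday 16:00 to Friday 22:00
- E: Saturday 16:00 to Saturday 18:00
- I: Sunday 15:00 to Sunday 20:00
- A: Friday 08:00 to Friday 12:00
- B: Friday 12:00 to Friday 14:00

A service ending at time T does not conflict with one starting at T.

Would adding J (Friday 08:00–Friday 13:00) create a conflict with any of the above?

A: starts Friday 08:00 before J ends Friday 13:00, and ends Friday 12:00 after J starts Friday 08:00 → overlap.
B: starts Friday 12:00 before J ends Friday 13:00, and ends Friday 14:00 after J starts Friday 08:00 → overlap.
C: starts Friday 16:00 at or after J ends Friday 13:00 → clear.
D: starts Saturday 07:00 at or after J ends Friday 13:00 → clear.
E: starts Saturday 16:00 at or after J ends Friday 13:00 → clear.
F: starts Saturday 21:00 at or after J ends Friday 13:00 → clear.
G: starts Sunday 09:00 at or after J ends Friday 13:00 → clear.
H: starts Sunday 09:00 at or after J ends Friday 13:00 → clear.
I: starts Sunday 15:00 at or after J ends Friday 13:00 → clear.
J overlaps A, B.

Yes — it overlaps A, B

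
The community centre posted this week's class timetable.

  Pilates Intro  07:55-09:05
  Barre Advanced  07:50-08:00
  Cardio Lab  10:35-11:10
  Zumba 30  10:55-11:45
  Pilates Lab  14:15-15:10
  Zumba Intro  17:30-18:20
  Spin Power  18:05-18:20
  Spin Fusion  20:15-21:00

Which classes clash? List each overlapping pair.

Sorted by start: Barre Advanced, Pilates Intro, Cardio Lab, Zumba 30, Pilates Lab, Zumba Intro, Spin Power, Spin Fusion.
Pilates Intro starts before Barre Advanced ends → Barre Advanced and Pilates Intro overlap.
Cardio Lab starts after Barre Advanced ends; Barre Advanced is clear from here.
Cardio Lab starts after Pilates Intro ends; Pilates Intro is clear from here.
Zumba 30 starts before Cardio Lab ends → Cardio Lab and Zumba 30 overlap.
Pilates Lab starts after Cardio Lab ends; Cardio Lab is clear from here.
Pilates Lab starts after Zumba 30 ends; Zumba 30 is clear from here.
Zumba Intro starts after Pilates Lab ends; Pilates Lab is clear from here.
Spin Power starts before Zumba Intro ends → Zumba Intro and Spin Power overlap.
Spin Fusion starts after Zumba Intro ends.
Spin Fusion starts after Spin Power ends.

Barre Advanced & Pilates Intro, Cardio Lab & Zumba 30, Spin Power & Zumba Intro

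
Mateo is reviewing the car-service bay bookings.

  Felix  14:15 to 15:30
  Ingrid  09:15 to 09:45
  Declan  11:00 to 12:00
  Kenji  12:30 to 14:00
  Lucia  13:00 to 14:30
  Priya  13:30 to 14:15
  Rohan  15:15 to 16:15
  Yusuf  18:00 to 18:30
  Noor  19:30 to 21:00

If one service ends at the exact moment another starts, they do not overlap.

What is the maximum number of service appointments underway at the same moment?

Sort all start/end points and keep a running count:
09:15 start Ingrid → 1
09:45 end Ingrid → 0
11:00 start Declan → 1
12:00 end Declan → 0
12:30 start Kenji → 1
13:00 start Lucia → 2
13:30 start Priya → 3
14:00 end Kenji → 2
14:15 end Priya → 1
14:15 start Felix → 2
14:30 end Lucia → 1
15:15 start Rohan → 2
15:30 end Felix → 1
16:15 end Rohan → 0
18:00 start Yusuf → 1
18:30 end Yusuf → 0
19:30 start Noor → 1
21:00 end Noor → 0
Peak is 3, at 13:30 (Kenji, Lucia, Priya).

3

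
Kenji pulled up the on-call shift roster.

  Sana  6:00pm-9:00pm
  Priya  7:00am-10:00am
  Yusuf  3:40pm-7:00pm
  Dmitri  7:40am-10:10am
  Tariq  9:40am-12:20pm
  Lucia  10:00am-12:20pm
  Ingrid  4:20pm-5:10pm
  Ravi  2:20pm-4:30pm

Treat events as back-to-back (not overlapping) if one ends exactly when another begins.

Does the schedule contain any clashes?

Yes

Check each pair: they overlap iff neither finishes before the other starts.
Sorted by start: Priya, Dmitri, Tariq, Lucia, Ravi, Yusuf, Ingrid, Sana.
Dmitri starts before Priya ends → Priya and Dmitri overlap.
That's a conflict, so the schedule is not conflict-free.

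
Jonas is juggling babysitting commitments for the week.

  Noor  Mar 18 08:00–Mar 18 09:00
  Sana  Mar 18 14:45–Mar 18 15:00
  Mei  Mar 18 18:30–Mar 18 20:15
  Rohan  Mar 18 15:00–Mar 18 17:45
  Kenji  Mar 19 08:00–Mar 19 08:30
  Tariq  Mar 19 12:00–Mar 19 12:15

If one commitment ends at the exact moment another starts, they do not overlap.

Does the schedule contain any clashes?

Sorted by start: Noor, Sana, Rohan, Mei, Kenji, Tariq.
Sana starts after Noor ends; Noor is clear from here.
Rohan starts exactly when Sana ends (back-to-back, no overlap); Sana is clear from here.
Mei starts after Rohan ends; Rohan is clear from here.
Kenji starts after Mei ends; Mei is clear from here.
Tariq starts after Kenji ends.
Every pair is clear; the schedule has no overlaps.

No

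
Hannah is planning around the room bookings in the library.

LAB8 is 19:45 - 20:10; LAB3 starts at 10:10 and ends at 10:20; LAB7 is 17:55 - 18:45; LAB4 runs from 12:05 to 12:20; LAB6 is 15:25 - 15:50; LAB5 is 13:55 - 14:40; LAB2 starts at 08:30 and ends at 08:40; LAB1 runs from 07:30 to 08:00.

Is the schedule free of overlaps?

Yes

Two intervals overlap when each starts before the other ends.
Sorted by start: LAB1, LAB2, LAB3, LAB4, LAB5, LAB6, LAB7, LAB8.
LAB2 starts after LAB1 ends, so nothing later overlaps LAB1 either.
LAB3 starts after LAB2 ends, so nothing later overlaps LAB2 either.
LAB4 starts after LAB3 ends, so nothing later overlaps LAB3 either.
LAB5 starts after LAB4 ends, so nothing later overlaps LAB4 either.
LAB6 starts after LAB5 ends, so nothing later overlaps LAB5 either.
LAB7 starts after LAB6 ends, so nothing later overlaps LAB6 either.
LAB8 starts after LAB7 ends.
Every pair is clear; the schedule has no overlaps.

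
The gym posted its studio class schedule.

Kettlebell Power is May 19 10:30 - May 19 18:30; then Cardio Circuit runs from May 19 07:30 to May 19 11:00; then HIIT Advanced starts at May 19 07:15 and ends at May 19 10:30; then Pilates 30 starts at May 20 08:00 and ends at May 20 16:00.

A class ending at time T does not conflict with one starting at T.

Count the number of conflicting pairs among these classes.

Sorted by start: HIIT Advanced, Cardio Circuit, Kettlebell Power, Pilates 30.
Cardio Circuit starts before HIIT Advanced ends → HIIT Advanced and Cardio Circuit overlap.
Kettlebell Power starts exactly when HIIT Advanced ends (back-to-back, no overlap) — done with HIIT Advanced.
Kettlebell Power starts before Cardio Circuit ends → Cardio Circuit and Kettlebell Power overlap.
Pilates 30 starts after Cardio Circuit ends.
Pilates 30 starts after Kettlebell Power ends.
Overlapping pairs: Cardio Circuit & HIIT Advanced, Cardio Circuit & Kettlebell Power — 2 in total.

2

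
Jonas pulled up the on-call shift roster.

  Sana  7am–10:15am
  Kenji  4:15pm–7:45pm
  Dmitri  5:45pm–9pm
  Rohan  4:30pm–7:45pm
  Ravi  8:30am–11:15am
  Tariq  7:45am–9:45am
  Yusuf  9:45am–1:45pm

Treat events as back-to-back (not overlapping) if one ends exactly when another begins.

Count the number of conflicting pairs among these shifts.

8

Sorted by start: Sana, Tariq, Ravi, Yusuf, Kenji, Rohan, Dmitri.
Tariq starts before Sana ends → Sana and Tariq overlap.
Ravi starts before Sana ends → Sana and Ravi overlap.
Yusuf starts before Sana ends → Sana and Yusuf overlap.
Kenji starts after Sana ends — done with Sana.
Ravi starts before Tariq ends → Tariq and Ravi overlap.
Yusuf starts exactly when Tariq ends (back-to-back, no overlap) — done with Tariq.
Yusuf starts before Ravi ends → Ravi and Yusuf overlap.
Kenji starts after Ravi ends — done with Ravi.
Kenji starts after Yusuf ends — done with Yusuf.
Rohan starts before Kenji ends → Kenji and Rohan overlap.
Dmitri starts before Kenji ends → Kenji and Dmitri overlap.
Dmitri starts before Rohan ends → Rohan and Dmitri overlap.
Overlapping pairs: Dmitri & Kenji, Dmitri & Rohan, Kenji & Rohan, Ravi & Sana, Ravi & Tariq, Ravi & Yusuf, Sana & Tariq, Sana & Yusuf — 8 in total.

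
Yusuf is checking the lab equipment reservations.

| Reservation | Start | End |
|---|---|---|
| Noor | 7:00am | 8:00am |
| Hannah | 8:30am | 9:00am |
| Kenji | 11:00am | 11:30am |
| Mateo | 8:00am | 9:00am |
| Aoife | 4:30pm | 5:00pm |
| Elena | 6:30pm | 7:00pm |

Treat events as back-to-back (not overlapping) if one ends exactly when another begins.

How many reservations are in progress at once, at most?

Walk through starts and ends in time order (an end at T is processed before a start at T):
7:00am start Noor → 1
8:00am end Noor → 0
8:00am start Mateo → 1
8:30am start Hannah → 2
9:00am end Hannah → 1
9:00am end Mateo → 0
11:00am start Kenji → 1
11:30am end Kenji → 0
4:30pm start Aoife → 1
5:00pm end Aoife → 0
6:30pm start Elena → 1
7:00pm end Elena → 0
Peak is 2, at 8:30am (Hannah, Mateo).

2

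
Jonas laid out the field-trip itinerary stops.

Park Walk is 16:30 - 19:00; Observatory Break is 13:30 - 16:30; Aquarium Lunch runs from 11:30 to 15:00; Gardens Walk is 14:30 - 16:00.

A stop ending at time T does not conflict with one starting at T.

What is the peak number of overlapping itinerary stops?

Sweep the timeline, counting +1 at each start and −1 at each end (ends before starts at a tie):
11:30 start Aquarium Lunch → 1
13:30 start Observatory Break → 2
14:30 start Gardens Walk → 3
15:00 end Aquarium Lunch → 2
16:00 end Gardens Walk → 1
16:30 end Observatory Break → 0
16:30 start Park Walk → 1
19:00 end Park Walk → 0
Peak is 3, at 14:30 (Aquarium Lunch, Gardens Walk, Observatory Break).

3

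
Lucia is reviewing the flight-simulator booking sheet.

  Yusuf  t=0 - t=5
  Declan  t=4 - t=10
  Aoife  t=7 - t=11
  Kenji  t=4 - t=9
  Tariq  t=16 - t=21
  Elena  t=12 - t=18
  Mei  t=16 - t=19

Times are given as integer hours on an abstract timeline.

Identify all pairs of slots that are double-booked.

Aoife & Declan, Aoife & Kenji, Declan & Kenji, Declan & Yusuf, Elena & Mei, Elena & Tariq, Kenji & Yusuf, Mei & Tariq

Sorted by start: Yusuf, Declan, Kenji, Aoife, Elena, Tariq, Mei.
Declan starts before Yusuf ends → Yusuf and Declan overlap.
Kenji starts before Yusuf ends → Yusuf and Kenji overlap.
Aoife starts after Yusuf ends, so Yusuf has no further overlaps.
Kenji starts before Declan ends → Declan and Kenji overlap.
Aoife starts before Declan ends → Declan and Aoife overlap.
Elena starts after Declan ends, so Declan has no further overlaps.
Aoife starts before Kenji ends → Kenji and Aoife overlap.
Elena starts after Kenji ends, so Kenji has no further overlaps.
Elena starts after Aoife ends, so Aoife has no further overlaps.
Tariq starts before Elena ends → Elena and Tariq overlap.
Mei starts before Elena ends → Elena and Mei overlap.
Mei starts before Tariq ends → Tariq and Mei overlap.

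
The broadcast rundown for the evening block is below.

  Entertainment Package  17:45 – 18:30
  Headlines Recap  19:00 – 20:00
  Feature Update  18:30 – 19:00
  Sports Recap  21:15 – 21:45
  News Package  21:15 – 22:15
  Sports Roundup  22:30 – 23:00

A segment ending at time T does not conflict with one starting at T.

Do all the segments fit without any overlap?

Sorted by start: Entertainment Package, Feature Update, Headlines Recap, Sports Recap, News Package, Sports Roundup.
Feature Update starts exactly when Entertainment Package ends (back-to-back, no overlap), so Entertainment Package has no further overlaps.
Headlines Recap starts exactly when Feature Update ends (back-to-back, no overlap), so Feature Update has no further overlaps.
Sports Recap starts after Headlines Recap ends, so Headlines Recap has no further overlaps.
News Package starts before Sports Recap ends → Sports Recap and News Package overlap.
That's a conflict, so the schedule is not conflict-free.

No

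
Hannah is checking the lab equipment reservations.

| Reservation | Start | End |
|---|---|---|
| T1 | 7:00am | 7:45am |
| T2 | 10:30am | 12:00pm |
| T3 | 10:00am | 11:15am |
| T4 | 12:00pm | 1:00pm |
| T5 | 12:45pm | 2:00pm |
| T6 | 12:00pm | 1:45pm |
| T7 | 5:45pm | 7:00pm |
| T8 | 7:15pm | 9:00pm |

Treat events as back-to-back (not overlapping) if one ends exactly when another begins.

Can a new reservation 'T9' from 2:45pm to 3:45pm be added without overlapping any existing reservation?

T1: ends 7:45am at or before T9 starts 2:45pm → clear.
T3: ends 11:15am at or before T9 starts 2:45pm → clear.
T2: ends 12:00pm at or before T9 starts 2:45pm → clear.
T4: ends 1:00pm at or before T9 starts 2:45pm → clear.
T6: ends 1:45pm at or before T9 starts 2:45pm → clear.
T5: ends 2:00pm at or before T9 starts 2:45pm → clear.
T7: starts 5:45pm at or after T9 ends 3:45pm → clear.
T8: starts 7:15pm at or after T9 ends 3:45pm → clear.

Yes — the slot is free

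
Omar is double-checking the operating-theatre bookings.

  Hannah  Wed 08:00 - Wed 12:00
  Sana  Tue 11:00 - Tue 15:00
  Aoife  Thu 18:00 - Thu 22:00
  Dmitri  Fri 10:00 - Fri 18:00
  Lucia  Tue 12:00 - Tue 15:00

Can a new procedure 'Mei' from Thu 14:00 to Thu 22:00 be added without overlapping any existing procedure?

Sana: ends Tue 15:00 at or before Mei starts Thu 14:00 → clear.
Lucia: ends Tue 15:00 at or before Mei starts Thu 14:00 → clear.
Hannah: ends Wed 12:00 at or before Mei starts Thu 14:00 → clear.
Aoife: starts Thu 18:00 before Mei ends Thu 22:00, and ends Thu 22:00 after Mei starts Thu 14:00 → overlap.
Dmitri: starts Fri 10:00 at or after Mei ends Thu 22:00 → clear.
Mei overlaps Aoife.

No — it overlaps Aoife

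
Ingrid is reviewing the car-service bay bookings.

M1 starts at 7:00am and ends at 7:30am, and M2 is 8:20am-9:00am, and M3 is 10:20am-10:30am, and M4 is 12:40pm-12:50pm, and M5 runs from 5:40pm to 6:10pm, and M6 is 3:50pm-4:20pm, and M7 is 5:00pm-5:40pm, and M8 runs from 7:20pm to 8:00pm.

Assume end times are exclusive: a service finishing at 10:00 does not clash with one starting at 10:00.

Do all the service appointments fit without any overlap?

Sorted by start: M1, M2, M3, M4, M6, M7, M5, M8.
M2 starts after M1 ends, so nothing later overlaps M1 either.
M3 starts after M2 ends, so nothing later overlaps M2 either.
M4 starts after M3 ends, so nothing later overlaps M3 either.
M6 starts after M4 ends, so nothing later overlaps M4 either.
M7 starts after M6 ends, so nothing later overlaps M6 either.
M5 starts exactly when M7 ends (back-to-back, no overlap), so nothing later overlaps M7 either.
M8 starts after M5 ends.
Every pair is clear; the schedule has no overlaps.

Yes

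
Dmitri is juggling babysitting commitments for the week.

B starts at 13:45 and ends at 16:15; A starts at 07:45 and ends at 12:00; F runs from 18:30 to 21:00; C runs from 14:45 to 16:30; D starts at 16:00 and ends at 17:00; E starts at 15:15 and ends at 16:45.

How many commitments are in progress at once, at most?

4

Sweep the timeline, counting +1 at each start and −1 at each end (ends before starts at a tie):
07:45 start A → 1
12:00 end A → 0
13:45 start B → 1
14:45 start C → 2
15:15 start E → 3
16:00 start D → 4
16:15 end B → 3
16:30 end C → 2
16:45 end E → 1
17:00 end D → 0
18:30 start F → 1
21:00 end F → 0
Peak is 4, at 16:00 (B, C, D, E).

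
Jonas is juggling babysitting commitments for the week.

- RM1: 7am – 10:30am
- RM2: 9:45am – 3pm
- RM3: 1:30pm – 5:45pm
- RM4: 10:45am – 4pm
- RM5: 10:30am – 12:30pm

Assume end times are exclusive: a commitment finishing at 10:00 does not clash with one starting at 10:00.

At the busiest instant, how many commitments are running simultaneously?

Sort all start/end points and keep a running count:
7am start RM1 → 1
9:45am start RM2 → 2
10:30am end RM1 → 1
10:30am start RM5 → 2
10:45am start RM4 → 3
12:30pm end RM5 → 2
1:30pm start RM3 → 3
3pm end RM2 → 2
4pm end RM4 → 1
5:45pm end RM3 → 0
Peak is 3, at 10:45am (RM2, RM4, RM5).

3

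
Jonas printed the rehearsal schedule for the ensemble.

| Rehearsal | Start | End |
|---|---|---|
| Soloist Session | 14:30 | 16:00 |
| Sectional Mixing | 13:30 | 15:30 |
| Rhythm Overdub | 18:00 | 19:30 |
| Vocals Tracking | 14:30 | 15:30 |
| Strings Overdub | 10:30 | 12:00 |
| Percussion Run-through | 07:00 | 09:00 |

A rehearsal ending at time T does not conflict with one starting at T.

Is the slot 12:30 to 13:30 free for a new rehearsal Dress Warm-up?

Percussion Run-through: ends 09:00 at or before Dress Warm-up starts 12:30 → clear.
Strings Overdub: ends 12:00 at or before Dress Warm-up starts 12:30 → clear.
Sectional Mixing: starts 13:30 at or after Dress Warm-up ends 13:30 → clear.
Soloist Session: starts 14:30 at or after Dress Warm-up ends 13:30 → clear.
Vocals Tracking: starts 14:30 at or after Dress Warm-up ends 13:30 → clear.
Rhythm Overdub: starts 18:00 at or after Dress Warm-up ends 13:30 → clear.

Yes — the slot is free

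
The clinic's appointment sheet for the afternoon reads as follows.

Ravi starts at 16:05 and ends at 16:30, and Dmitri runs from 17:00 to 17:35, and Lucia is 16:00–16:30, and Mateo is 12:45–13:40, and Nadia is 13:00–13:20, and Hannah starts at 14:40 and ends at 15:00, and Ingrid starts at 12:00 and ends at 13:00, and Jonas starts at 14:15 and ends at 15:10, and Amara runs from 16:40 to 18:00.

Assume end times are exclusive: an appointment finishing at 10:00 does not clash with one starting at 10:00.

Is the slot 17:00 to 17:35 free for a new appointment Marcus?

No — it overlaps Amara, Dmitri

Ingrid: ends 13:00 at or before Marcus starts 17:00 → clear.
Mateo: ends 13:40 at or before Marcus starts 17:00 → clear.
Nadia: ends 13:20 at or before Marcus starts 17:00 → clear.
Jonas: ends 15:10 at or before Marcus starts 17:00 → clear.
Hannah: ends 15:00 at or before Marcus starts 17:00 → clear.
Lucia: ends 16:30 at or before Marcus starts 17:00 → clear.
Ravi: ends 16:30 at or before Marcus starts 17:00 → clear.
Amara: starts 16:40 before Marcus ends 17:35, and ends 18:00 after Marcus starts 17:00 → overlap.
Dmitri: starts 17:00 before Marcus ends 17:35, and ends 17:35 after Marcus starts 17:00 → overlap.
Marcus overlaps Amara, Dmitri.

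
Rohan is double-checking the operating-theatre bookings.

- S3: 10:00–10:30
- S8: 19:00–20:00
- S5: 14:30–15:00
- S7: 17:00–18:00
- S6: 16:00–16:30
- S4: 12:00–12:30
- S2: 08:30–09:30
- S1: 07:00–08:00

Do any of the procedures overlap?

No

Check each pair: they overlap iff neither finishes before the other starts.
Sorted by start: S1, S2, S3, S4, S5, S6, S7, S8.
S2 starts after S1 ends — done with S1.
S3 starts after S2 ends — done with S2.
S4 starts after S3 ends — done with S3.
S5 starts after S4 ends — done with S4.
S6 starts after S5 ends — done with S5.
S7 starts after S6 ends — done with S6.
S8 starts after S7 ends.
Every pair is clear; the schedule has no overlaps.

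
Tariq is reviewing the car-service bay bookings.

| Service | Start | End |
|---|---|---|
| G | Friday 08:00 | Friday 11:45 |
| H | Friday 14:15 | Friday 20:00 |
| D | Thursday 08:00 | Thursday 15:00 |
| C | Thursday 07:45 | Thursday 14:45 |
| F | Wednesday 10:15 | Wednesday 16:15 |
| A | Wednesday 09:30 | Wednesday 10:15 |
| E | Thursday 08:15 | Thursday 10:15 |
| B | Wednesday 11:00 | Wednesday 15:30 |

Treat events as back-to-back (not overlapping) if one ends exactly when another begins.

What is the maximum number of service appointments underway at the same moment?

3

Sweep the timeline, counting +1 at each start and −1 at each end (ends before starts at a tie):
Wednesday 09:30 start A → 1
Wednesday 10:15 end A → 0
Wednesday 10:15 start F → 1
Wednesday 11:00 start B → 2
Wednesday 15:30 end B → 1
Wednesday 16:15 end F → 0
Thursday 07:45 start C → 1
Thursday 08:00 start D → 2
Thursday 08:15 start E → 3
Thursday 10:15 end E → 2
Thursday 14:45 end C → 1
Thursday 15:00 end D → 0
Friday 08:00 start G → 1
Friday 11:45 end G → 0
Friday 14:15 start H → 1
Friday 20:00 end H → 0
Peak is 3, at Thursday 08:15 (C, D, E).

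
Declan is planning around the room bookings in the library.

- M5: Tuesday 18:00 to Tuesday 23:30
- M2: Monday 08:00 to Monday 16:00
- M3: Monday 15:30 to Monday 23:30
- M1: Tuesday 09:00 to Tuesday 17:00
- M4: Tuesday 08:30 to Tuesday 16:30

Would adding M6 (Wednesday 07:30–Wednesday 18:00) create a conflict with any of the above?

No — it doesn't clash with anything

M2: ends Monday 16:00 at or before M6 starts Wednesday 07:30 → clear.
M3: ends Monday 23:30 at or before M6 starts Wednesday 07:30 → clear.
M4: ends Tuesday 16:30 at or before M6 starts Wednesday 07:30 → clear.
M1: ends Tuesday 17:00 at or before M6 starts Wednesday 07:30 → clear.
M5: ends Tuesday 23:30 at or before M6 starts Wednesday 07:30 → clear.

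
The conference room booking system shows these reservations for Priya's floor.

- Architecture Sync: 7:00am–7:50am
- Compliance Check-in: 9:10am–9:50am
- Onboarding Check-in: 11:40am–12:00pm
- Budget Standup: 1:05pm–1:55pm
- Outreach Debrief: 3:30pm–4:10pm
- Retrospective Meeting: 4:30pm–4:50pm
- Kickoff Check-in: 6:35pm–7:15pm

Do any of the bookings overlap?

No

Check each pair: they overlap iff neither finishes before the other starts.
Sorted by start: Architecture Sync, Compliance Check-in, Onboarding Check-in, Budget Standup, Outreach Debrief, Retrospective Meeting, Kickoff Check-in.
Compliance Check-in starts after Architecture Sync ends — done with Architecture Sync.
Onboarding Check-in starts after Compliance Check-in ends — done with Compliance Check-in.
Budget Standup starts after Onboarding Check-in ends — done with Onboarding Check-in.
Outreach Debrief starts after Budget Standup ends — done with Budget Standup.
Retrospective Meeting starts after Outreach Debrief ends — done with Outreach Debrief.
Kickoff Check-in starts after Retrospective Meeting ends.
Every pair is clear; the schedule has no overlaps.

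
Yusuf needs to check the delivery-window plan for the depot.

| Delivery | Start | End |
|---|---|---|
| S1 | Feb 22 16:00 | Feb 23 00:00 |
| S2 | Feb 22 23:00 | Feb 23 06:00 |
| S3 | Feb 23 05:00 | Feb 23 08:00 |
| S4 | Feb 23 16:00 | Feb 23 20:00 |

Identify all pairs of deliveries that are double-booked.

Two intervals overlap when each starts before the other ends.
Sorted by start: S1, S2, S3, S4.
S2 starts before S1 ends → S1 and S2 overlap.
S3 starts after S1 ends; S1 is clear from here.
S3 starts before S2 ends → S2 and S3 overlap.
S4 starts after S2 ends.
S4 starts after S3 ends.

S1 & S2, S2 & S3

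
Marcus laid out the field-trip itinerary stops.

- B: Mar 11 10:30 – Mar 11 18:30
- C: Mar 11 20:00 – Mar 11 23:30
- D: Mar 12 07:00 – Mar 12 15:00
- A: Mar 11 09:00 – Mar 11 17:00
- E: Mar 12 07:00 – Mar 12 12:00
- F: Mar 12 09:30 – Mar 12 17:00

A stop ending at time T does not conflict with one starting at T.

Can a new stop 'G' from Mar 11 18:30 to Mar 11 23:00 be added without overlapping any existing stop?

A: ends Mar 11 17:00 at or before G starts Mar 11 18:30 → clear.
B: ends Mar 11 18:30 at or before G starts Mar 11 18:30 → clear.
C: starts Mar 11 20:00 before G ends Mar 11 23:00, and ends Mar 11 23:30 after G starts Mar 11 18:30 → overlap.
D: starts Mar 12 07:00 at or after G ends Mar 11 23:00 → clear.
E: starts Mar 12 07:00 at or after G ends Mar 11 23:00 → clear.
F: starts Mar 12 09:30 at or after G ends Mar 11 23:00 → clear.
G overlaps C.

No — it overlaps C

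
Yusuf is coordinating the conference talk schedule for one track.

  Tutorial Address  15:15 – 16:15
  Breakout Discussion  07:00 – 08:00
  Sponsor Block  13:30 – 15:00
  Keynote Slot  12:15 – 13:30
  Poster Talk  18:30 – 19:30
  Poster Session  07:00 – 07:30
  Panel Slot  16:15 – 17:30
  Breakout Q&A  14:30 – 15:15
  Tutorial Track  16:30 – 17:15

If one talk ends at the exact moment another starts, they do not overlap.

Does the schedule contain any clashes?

Yes

Sorted by start: Poster Session, Breakout Discussion, Keynote Slot, Sponsor Block, Breakout Q&A, Tutorial Address, Panel Slot, Tutorial Track, Poster Talk.
Breakout Discussion starts before Poster Session ends → Poster Session and Breakout Discussion overlap.
That's a conflict, so the schedule is not conflict-free.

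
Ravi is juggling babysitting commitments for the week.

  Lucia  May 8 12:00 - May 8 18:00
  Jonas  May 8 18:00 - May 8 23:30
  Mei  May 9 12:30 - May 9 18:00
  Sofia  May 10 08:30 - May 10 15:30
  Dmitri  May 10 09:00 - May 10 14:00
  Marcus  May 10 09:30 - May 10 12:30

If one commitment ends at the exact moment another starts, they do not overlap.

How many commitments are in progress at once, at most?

Sort all start/end points and keep a running count:
May 8 12:00 start Lucia → 1
May 8 18:00 end Lucia → 0
May 8 18:00 start Jonas → 1
May 8 23:30 end Jonas → 0
May 9 12:30 start Mei → 1
May 9 18:00 end Mei → 0
May 10 08:30 start Sofia → 1
May 10 09:00 start Dmitri → 2
May 10 09:30 start Marcus → 3
May 10 12:30 end Marcus → 2
May 10 14:00 end Dmitri → 1
May 10 15:30 end Sofia → 0
Peak is 3, at May 10 09:30 (Dmitri, Marcus, Sofia).

3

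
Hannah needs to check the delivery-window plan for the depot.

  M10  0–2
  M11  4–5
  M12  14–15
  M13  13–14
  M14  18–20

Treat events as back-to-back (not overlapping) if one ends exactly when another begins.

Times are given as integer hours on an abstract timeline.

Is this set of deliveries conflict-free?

Sorted by start: M10, M11, M13, M12, M14.
M11 starts after M10 ends, so M10 has no further overlaps.
M13 starts after M11 ends, so M11 has no further overlaps.
M12 starts exactly when M13 ends (back-to-back, no overlap), so M13 has no further overlaps.
M14 starts after M12 ends.
Every pair is clear; the schedule has no overlaps.

Yes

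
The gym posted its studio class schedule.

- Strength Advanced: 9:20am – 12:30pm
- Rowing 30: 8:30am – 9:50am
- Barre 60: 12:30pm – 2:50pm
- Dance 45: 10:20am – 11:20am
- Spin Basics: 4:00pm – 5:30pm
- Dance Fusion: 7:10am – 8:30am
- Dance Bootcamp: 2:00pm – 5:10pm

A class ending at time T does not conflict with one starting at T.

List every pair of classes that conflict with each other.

Barre 60 & Dance Bootcamp, Dance 45 & Strength Advanced, Dance Bootcamp & Spin Basics, Rowing 30 & Strength Advanced

Check each pair: they overlap iff neither finishes before the other starts.
Sorted by start: Dance Fusion, Rowing 30, Strength Advanced, Dance 45, Barre 60, Dance Bootcamp, Spin Basics.
Rowing 30 starts exactly when Dance Fusion ends (back-to-back, no overlap), so nothing later overlaps Dance Fusion either.
Strength Advanced starts before Rowing 30 ends → Rowing 30 and Strength Advanced overlap.
Dance 45 starts after Rowing 30 ends, so nothing later overlaps Rowing 30 either.
Dance 45 starts before Strength Advanced ends → Strength Advanced and Dance 45 overlap.
Barre 60 starts exactly when Strength Advanced ends (back-to-back, no overlap), so nothing later overlaps Strength Advanced either.
Barre 60 starts after Dance 45 ends, so nothing later overlaps Dance 45 either.
Dance Bootcamp starts before Barre 60 ends → Barre 60 and Dance Bootcamp overlap.
Spin Basics starts after Barre 60 ends.
Spin Basics starts before Dance Bootcamp ends → Dance Bootcamp and Spin Basics overlap.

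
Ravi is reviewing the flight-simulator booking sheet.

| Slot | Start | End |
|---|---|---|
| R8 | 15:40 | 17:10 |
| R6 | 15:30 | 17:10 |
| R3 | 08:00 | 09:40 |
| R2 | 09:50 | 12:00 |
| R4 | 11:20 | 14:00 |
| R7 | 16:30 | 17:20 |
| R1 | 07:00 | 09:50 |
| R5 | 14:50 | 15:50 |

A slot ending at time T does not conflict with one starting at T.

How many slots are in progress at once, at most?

3

Sort all start/end points and keep a running count:
07:00 start R1 → 1
08:00 start R3 → 2
09:40 end R3 → 1
09:50 end R1 → 0
09:50 start R2 → 1
11:20 start R4 → 2
12:00 end R2 → 1
14:00 end R4 → 0
14:50 start R5 → 1
15:30 start R6 → 2
15:40 start R8 → 3
15:50 end R5 → 2
16:30 start R7 → 3
17:10 end R6 → 2
17:10 end R8 → 1
17:20 end R7 → 0
Peak is 3, at 15:40 (R5, R6, R8).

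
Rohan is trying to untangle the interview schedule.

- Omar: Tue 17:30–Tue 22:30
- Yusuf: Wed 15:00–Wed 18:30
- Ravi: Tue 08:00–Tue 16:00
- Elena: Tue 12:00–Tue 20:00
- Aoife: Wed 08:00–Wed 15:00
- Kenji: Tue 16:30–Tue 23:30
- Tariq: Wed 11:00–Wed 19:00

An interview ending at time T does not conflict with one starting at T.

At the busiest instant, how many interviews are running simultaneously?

3

Sort all start/end points and keep a running count:
Tue 08:00 start Ravi → 1
Tue 12:00 start Elena → 2
Tue 16:00 end Ravi → 1
Tue 16:30 start Kenji → 2
Tue 17:30 start Omar → 3
Tue 20:00 end Elena → 2
Tue 22:30 end Omar → 1
Tue 23:30 end Kenji → 0
Wed 08:00 start Aoife → 1
Wed 11:00 start Tariq → 2
Wed 15:00 end Aoife → 1
Wed 15:00 start Yusuf → 2
Wed 18:30 end Yusuf → 1
Wed 19:00 end Tariq → 0
Peak is 3, at Tue 17:30 (Elena, Kenji, Omar).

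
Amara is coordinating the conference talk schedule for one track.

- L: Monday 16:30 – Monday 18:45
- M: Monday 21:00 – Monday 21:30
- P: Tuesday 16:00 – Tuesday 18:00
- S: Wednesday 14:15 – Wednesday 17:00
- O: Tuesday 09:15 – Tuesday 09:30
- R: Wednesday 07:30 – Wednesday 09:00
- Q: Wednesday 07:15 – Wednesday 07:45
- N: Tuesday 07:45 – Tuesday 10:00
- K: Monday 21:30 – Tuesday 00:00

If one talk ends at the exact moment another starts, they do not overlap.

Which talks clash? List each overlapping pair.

Sorted by start: L, M, K, N, O, P, Q, R, S.
M starts after L ends, so nothing later overlaps L either.
K starts exactly when M ends (back-to-back, no overlap), so nothing later overlaps M either.
N starts after K ends, so nothing later overlaps K either.
O starts before N ends → N and O overlap.
P starts after N ends, so nothing later overlaps N either.
P starts after O ends, so nothing later overlaps O either.
Q starts after P ends, so nothing later overlaps P either.
R starts before Q ends → Q and R overlap.
S starts after Q ends.
S starts after R ends.

N & O, Q & R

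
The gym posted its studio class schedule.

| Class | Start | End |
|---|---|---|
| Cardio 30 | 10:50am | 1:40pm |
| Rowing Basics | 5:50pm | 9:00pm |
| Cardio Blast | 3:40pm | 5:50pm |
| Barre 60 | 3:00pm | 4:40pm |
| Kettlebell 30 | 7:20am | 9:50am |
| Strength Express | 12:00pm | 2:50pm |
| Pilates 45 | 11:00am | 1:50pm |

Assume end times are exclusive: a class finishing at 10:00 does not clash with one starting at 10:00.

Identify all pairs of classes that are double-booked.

Barre 60 & Cardio Blast, Cardio 30 & Pilates 45, Cardio 30 & Strength Express, Pilates 45 & Strength Express

Sorted by start: Kettlebell 30, Cardio 30, Pilates 45, Strength Express, Barre 60, Cardio Blast, Rowing Basics.
Cardio 30 starts after Kettlebell 30 ends — done with Kettlebell 30.
Pilates 45 starts before Cardio 30 ends → Cardio 30 and Pilates 45 overlap.
Strength Express starts before Cardio 30 ends → Cardio 30 and Strength Express overlap.
Barre 60 starts after Cardio 30 ends — done with Cardio 30.
Strength Express starts before Pilates 45 ends → Pilates 45 and Strength Express overlap.
Barre 60 starts after Pilates 45 ends — done with Pilates 45.
Barre 60 starts after Strength Express ends — done with Strength Express.
Cardio Blast starts before Barre 60 ends → Barre 60 and Cardio Blast overlap.
Rowing Basics starts after Barre 60 ends.
Rowing Basics starts exactly when Cardio Blast ends (back-to-back, no overlap).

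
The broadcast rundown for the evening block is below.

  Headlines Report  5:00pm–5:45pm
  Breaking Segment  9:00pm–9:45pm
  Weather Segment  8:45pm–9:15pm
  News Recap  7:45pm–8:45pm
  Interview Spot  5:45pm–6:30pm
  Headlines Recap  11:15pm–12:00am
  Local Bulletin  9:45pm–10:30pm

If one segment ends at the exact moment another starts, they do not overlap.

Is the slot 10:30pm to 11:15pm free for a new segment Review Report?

Headlines Report: ends 5:45pm at or before Review Report starts 10:30pm → clear.
Interview Spot: ends 6:30pm at or before Review Report starts 10:30pm → clear.
News Recap: ends 8:45pm at or before Review Report starts 10:30pm → clear.
Weather Segment: ends 9:15pm at or before Review Report starts 10:30pm → clear.
Breaking Segment: ends 9:45pm at or before Review Report starts 10:30pm → clear.
Local Bulletin: ends 10:30pm at or before Review Report starts 10:30pm → clear.
Headlines Recap: starts 11:15pm at or after Review Report ends 11:15pm → clear.

Yes — the slot is free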